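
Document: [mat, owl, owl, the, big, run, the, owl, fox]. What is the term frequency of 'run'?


Document has 9 words
Scanning for 'run':
Found at positions: [5]
Count = 1

1


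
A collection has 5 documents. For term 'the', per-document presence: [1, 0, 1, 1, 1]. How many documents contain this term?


Checking each document for 'the':
Doc 1: present
Doc 2: absent
Doc 3: present
Doc 4: present
Doc 5: present
df = sum of presences = 1 + 0 + 1 + 1 + 1 = 4

4


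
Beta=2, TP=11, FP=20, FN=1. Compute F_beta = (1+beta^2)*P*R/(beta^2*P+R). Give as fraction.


P = TP/(TP+FP) = 11/31 = 11/31
R = TP/(TP+FN) = 11/12 = 11/12
beta^2 = 2^2 = 4
(1 + beta^2) = 5
Numerator = (1+beta^2)*P*R = 605/372
Denominator = beta^2*P + R = 44/31 + 11/12 = 869/372
F_beta = 55/79

55/79


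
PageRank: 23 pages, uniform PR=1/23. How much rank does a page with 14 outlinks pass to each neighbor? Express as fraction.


Initial PR = 1/23 = 1/23
Outlinks = 14
Contribution per link = PR / outlinks
= 1/23 / 14
= 1/322

1/322


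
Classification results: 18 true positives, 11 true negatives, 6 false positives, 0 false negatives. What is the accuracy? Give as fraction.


Accuracy = (TP + TN) / (TP + TN + FP + FN)
TP + TN = 18 + 11 = 29
Total = 18 + 11 + 6 + 0 = 35
Accuracy = 29 / 35 = 29/35

29/35


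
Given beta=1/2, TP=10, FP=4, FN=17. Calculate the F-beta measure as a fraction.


P = TP/(TP+FP) = 10/14 = 5/7
R = TP/(TP+FN) = 10/27 = 10/27
beta^2 = 1/2^2 = 1/4
(1 + beta^2) = 5/4
Numerator = (1+beta^2)*P*R = 125/378
Denominator = beta^2*P + R = 5/28 + 10/27 = 415/756
F_beta = 50/83

50/83


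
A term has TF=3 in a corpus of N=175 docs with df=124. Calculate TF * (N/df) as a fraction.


TF * (N/df)
= 3 * (175/124)
= 3 * 175/124
= 525/124

525/124


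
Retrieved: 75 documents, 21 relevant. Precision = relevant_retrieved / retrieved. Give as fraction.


Precision = relevant_retrieved / total_retrieved
= 21 / 75
= 21 / (21 + 54)
= 7/25

7/25


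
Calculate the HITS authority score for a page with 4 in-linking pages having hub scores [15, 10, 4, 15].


Authority = sum of hub scores of in-linkers
In-link 1: hub score = 15
In-link 2: hub score = 10
In-link 3: hub score = 4
In-link 4: hub score = 15
Authority = 15 + 10 + 4 + 15 = 44

44


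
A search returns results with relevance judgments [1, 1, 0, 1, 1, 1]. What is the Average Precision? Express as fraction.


Computing P@k for each relevant position:
Position 1: relevant, P@1 = 1/1 = 1
Position 2: relevant, P@2 = 2/2 = 1
Position 3: not relevant
Position 4: relevant, P@4 = 3/4 = 3/4
Position 5: relevant, P@5 = 4/5 = 4/5
Position 6: relevant, P@6 = 5/6 = 5/6
Sum of P@k = 1 + 1 + 3/4 + 4/5 + 5/6 = 263/60
AP = 263/60 / 5 = 263/300

263/300


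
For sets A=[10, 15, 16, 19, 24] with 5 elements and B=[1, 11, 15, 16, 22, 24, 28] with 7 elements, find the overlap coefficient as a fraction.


A intersect B = [15, 16, 24]
|A intersect B| = 3
min(|A|, |B|) = min(5, 7) = 5
Overlap = 3 / 5 = 3/5

3/5


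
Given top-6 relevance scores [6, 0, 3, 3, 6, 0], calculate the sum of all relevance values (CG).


Cumulative Gain = sum of relevance scores
Position 1: rel=6, running sum=6
Position 2: rel=0, running sum=6
Position 3: rel=3, running sum=9
Position 4: rel=3, running sum=12
Position 5: rel=6, running sum=18
Position 6: rel=0, running sum=18
CG = 18

18


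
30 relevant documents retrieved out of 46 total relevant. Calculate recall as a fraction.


Recall = retrieved_relevant / total_relevant
= 30 / 46
= 30 / (30 + 16)
= 15/23

15/23


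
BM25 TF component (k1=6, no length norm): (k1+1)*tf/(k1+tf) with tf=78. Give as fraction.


BM25 TF component = (k1+1)*tf / (k1+tf)
k1 = 6, tf = 78
Numerator = (6+1)*78 = 546
Denominator = 6 + 78 = 84
= 546/84 = 13/2

13/2


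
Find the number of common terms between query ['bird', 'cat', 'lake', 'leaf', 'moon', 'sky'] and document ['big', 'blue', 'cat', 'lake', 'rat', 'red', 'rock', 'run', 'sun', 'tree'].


Query terms: ['bird', 'cat', 'lake', 'leaf', 'moon', 'sky']
Document terms: ['big', 'blue', 'cat', 'lake', 'rat', 'red', 'rock', 'run', 'sun', 'tree']
Common terms: ['cat', 'lake']
Overlap count = 2

2


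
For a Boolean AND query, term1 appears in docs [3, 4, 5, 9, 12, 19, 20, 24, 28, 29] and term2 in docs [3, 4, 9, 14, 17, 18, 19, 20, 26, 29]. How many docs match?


Boolean AND: find intersection of posting lists
term1 docs: [3, 4, 5, 9, 12, 19, 20, 24, 28, 29]
term2 docs: [3, 4, 9, 14, 17, 18, 19, 20, 26, 29]
Intersection: [3, 4, 9, 19, 20, 29]
|intersection| = 6

6


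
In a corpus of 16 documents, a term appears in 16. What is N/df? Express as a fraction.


IDF ratio = N / df
= 16 / 16
= 1

1


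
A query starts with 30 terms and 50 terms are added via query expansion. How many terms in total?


Original terms: 30
Expansion terms: 50
Total = 30 + 50 = 80

80


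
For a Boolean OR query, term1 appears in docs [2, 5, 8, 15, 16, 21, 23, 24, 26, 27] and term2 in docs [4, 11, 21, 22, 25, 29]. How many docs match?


Boolean OR: find union of posting lists
term1 docs: [2, 5, 8, 15, 16, 21, 23, 24, 26, 27]
term2 docs: [4, 11, 21, 22, 25, 29]
Union: [2, 4, 5, 8, 11, 15, 16, 21, 22, 23, 24, 25, 26, 27, 29]
|union| = 15

15


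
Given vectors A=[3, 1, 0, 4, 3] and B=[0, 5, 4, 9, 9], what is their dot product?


Dot product = sum of element-wise products
A[0]*B[0] = 3*0 = 0
A[1]*B[1] = 1*5 = 5
A[2]*B[2] = 0*4 = 0
A[3]*B[3] = 4*9 = 36
A[4]*B[4] = 3*9 = 27
Sum = 0 + 5 + 0 + 36 + 27 = 68

68


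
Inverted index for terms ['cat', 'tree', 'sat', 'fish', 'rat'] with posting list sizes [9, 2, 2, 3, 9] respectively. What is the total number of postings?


Summing posting list sizes:
'cat': 9 postings
'tree': 2 postings
'sat': 2 postings
'fish': 3 postings
'rat': 9 postings
Total = 9 + 2 + 2 + 3 + 9 = 25

25


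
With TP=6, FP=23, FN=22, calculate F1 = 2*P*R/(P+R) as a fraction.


F1 = 2 * P * R / (P + R)
P = TP/(TP+FP) = 6/29 = 6/29
R = TP/(TP+FN) = 6/28 = 3/14
2 * P * R = 2 * 6/29 * 3/14 = 18/203
P + R = 6/29 + 3/14 = 171/406
F1 = 18/203 / 171/406 = 4/19

4/19


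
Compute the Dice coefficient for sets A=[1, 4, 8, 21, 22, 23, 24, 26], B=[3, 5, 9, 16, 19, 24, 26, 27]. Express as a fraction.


A intersect B = [24, 26]
|A intersect B| = 2
|A| = 8, |B| = 8
Dice = 2*2 / (8+8)
= 4 / 16 = 1/4

1/4


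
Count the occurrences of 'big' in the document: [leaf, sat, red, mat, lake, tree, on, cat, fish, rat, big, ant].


Document has 12 words
Scanning for 'big':
Found at positions: [10]
Count = 1

1


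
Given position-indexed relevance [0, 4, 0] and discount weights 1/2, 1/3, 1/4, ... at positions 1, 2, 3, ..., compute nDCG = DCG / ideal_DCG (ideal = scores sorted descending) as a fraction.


Position discount weights w_i = 1/(i+1) for i=1..3:
Weights = [1/2, 1/3, 1/4]
Actual relevance: [0, 4, 0]
DCG = 0/2 + 4/3 + 0/4 = 4/3
Ideal relevance (sorted desc): [4, 0, 0]
Ideal DCG = 4/2 + 0/3 + 0/4 = 2
nDCG = DCG / ideal_DCG = 4/3 / 2 = 2/3

2/3


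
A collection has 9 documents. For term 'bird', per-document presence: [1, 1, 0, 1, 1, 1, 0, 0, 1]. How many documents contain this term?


Checking each document for 'bird':
Doc 1: present
Doc 2: present
Doc 3: absent
Doc 4: present
Doc 5: present
Doc 6: present
Doc 7: absent
Doc 8: absent
Doc 9: present
df = sum of presences = 1 + 1 + 0 + 1 + 1 + 1 + 0 + 0 + 1 = 6

6


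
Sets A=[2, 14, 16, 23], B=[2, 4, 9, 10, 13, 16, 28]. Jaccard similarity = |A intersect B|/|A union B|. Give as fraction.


A intersect B = [2, 16]
|A intersect B| = 2
A union B = [2, 4, 9, 10, 13, 14, 16, 23, 28]
|A union B| = 9
Jaccard = 2/9 = 2/9

2/9


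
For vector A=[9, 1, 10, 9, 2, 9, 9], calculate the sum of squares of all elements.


|A|^2 = sum of squared components
A[0]^2 = 9^2 = 81
A[1]^2 = 1^2 = 1
A[2]^2 = 10^2 = 100
A[3]^2 = 9^2 = 81
A[4]^2 = 2^2 = 4
A[5]^2 = 9^2 = 81
A[6]^2 = 9^2 = 81
Sum = 81 + 1 + 100 + 81 + 4 + 81 + 81 = 429

429


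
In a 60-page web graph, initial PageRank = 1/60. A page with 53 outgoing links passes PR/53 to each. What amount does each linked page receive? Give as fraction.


Initial PR = 1/60 = 1/60
Outlinks = 53
Contribution per link = PR / outlinks
= 1/60 / 53
= 1/3180

1/3180


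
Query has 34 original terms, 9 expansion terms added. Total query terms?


Original terms: 34
Expansion terms: 9
Total = 34 + 9 = 43

43


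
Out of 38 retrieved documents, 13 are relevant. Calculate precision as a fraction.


Precision = relevant_retrieved / total_retrieved
= 13 / 38
= 13 / (13 + 25)
= 13/38

13/38


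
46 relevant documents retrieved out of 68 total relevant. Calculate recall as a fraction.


Recall = retrieved_relevant / total_relevant
= 46 / 68
= 46 / (46 + 22)
= 23/34

23/34


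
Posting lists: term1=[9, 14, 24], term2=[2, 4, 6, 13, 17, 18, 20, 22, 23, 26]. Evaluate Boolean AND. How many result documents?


Boolean AND: find intersection of posting lists
term1 docs: [9, 14, 24]
term2 docs: [2, 4, 6, 13, 17, 18, 20, 22, 23, 26]
Intersection: []
|intersection| = 0

0


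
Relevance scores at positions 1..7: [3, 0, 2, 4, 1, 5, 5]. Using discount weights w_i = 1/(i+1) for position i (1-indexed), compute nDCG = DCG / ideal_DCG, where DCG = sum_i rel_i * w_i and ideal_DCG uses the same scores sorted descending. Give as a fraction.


Position discount weights w_i = 1/(i+1) for i=1..7:
Weights = [1/2, 1/3, 1/4, 1/5, 1/6, 1/7, 1/8]
Actual relevance: [3, 0, 2, 4, 1, 5, 5]
DCG = 3/2 + 0/3 + 2/4 + 4/5 + 1/6 + 5/7 + 5/8 = 3617/840
Ideal relevance (sorted desc): [5, 5, 4, 3, 2, 1, 0]
Ideal DCG = 5/2 + 5/3 + 4/4 + 3/5 + 2/6 + 1/7 + 0/8 = 437/70
nDCG = DCG / ideal_DCG = 3617/840 / 437/70 = 3617/5244

3617/5244


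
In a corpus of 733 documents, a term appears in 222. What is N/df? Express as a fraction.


IDF ratio = N / df
= 733 / 222
= 733/222

733/222


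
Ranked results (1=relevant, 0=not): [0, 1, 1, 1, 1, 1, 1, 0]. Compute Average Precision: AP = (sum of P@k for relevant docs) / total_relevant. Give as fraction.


Computing P@k for each relevant position:
Position 1: not relevant
Position 2: relevant, P@2 = 1/2 = 1/2
Position 3: relevant, P@3 = 2/3 = 2/3
Position 4: relevant, P@4 = 3/4 = 3/4
Position 5: relevant, P@5 = 4/5 = 4/5
Position 6: relevant, P@6 = 5/6 = 5/6
Position 7: relevant, P@7 = 6/7 = 6/7
Position 8: not relevant
Sum of P@k = 1/2 + 2/3 + 3/4 + 4/5 + 5/6 + 6/7 = 617/140
AP = 617/140 / 6 = 617/840

617/840


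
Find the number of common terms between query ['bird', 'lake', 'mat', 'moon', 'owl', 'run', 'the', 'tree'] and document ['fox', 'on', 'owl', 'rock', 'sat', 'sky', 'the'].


Query terms: ['bird', 'lake', 'mat', 'moon', 'owl', 'run', 'the', 'tree']
Document terms: ['fox', 'on', 'owl', 'rock', 'sat', 'sky', 'the']
Common terms: ['owl', 'the']
Overlap count = 2

2


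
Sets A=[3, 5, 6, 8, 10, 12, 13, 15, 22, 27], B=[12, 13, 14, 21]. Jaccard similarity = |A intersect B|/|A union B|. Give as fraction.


A intersect B = [12, 13]
|A intersect B| = 2
A union B = [3, 5, 6, 8, 10, 12, 13, 14, 15, 21, 22, 27]
|A union B| = 12
Jaccard = 2/12 = 1/6

1/6


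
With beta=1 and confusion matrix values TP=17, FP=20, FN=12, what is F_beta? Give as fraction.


P = TP/(TP+FP) = 17/37 = 17/37
R = TP/(TP+FN) = 17/29 = 17/29
beta^2 = 1^2 = 1
(1 + beta^2) = 2
Numerator = (1+beta^2)*P*R = 578/1073
Denominator = beta^2*P + R = 17/37 + 17/29 = 1122/1073
F_beta = 17/33

17/33


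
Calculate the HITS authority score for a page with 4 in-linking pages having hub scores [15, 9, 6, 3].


Authority = sum of hub scores of in-linkers
In-link 1: hub score = 15
In-link 2: hub score = 9
In-link 3: hub score = 6
In-link 4: hub score = 3
Authority = 15 + 9 + 6 + 3 = 33

33


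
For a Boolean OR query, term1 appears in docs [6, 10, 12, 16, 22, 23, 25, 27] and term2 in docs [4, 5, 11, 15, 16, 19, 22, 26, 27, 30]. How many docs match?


Boolean OR: find union of posting lists
term1 docs: [6, 10, 12, 16, 22, 23, 25, 27]
term2 docs: [4, 5, 11, 15, 16, 19, 22, 26, 27, 30]
Union: [4, 5, 6, 10, 11, 12, 15, 16, 19, 22, 23, 25, 26, 27, 30]
|union| = 15

15


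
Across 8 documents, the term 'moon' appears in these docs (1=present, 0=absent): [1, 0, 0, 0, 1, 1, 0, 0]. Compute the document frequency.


Checking each document for 'moon':
Doc 1: present
Doc 2: absent
Doc 3: absent
Doc 4: absent
Doc 5: present
Doc 6: present
Doc 7: absent
Doc 8: absent
df = sum of presences = 1 + 0 + 0 + 0 + 1 + 1 + 0 + 0 = 3

3


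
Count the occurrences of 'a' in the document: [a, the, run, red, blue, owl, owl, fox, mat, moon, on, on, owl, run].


Document has 14 words
Scanning for 'a':
Found at positions: [0]
Count = 1

1


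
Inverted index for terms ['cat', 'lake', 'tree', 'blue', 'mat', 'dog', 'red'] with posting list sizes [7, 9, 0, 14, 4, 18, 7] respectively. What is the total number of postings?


Summing posting list sizes:
'cat': 7 postings
'lake': 9 postings
'tree': 0 postings
'blue': 14 postings
'mat': 4 postings
'dog': 18 postings
'red': 7 postings
Total = 7 + 9 + 0 + 14 + 4 + 18 + 7 = 59

59


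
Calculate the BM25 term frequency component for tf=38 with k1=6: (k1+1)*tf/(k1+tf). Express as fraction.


BM25 TF component = (k1+1)*tf / (k1+tf)
k1 = 6, tf = 38
Numerator = (6+1)*38 = 266
Denominator = 6 + 38 = 44
= 266/44 = 133/22

133/22


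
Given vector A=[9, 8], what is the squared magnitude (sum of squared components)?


|A|^2 = sum of squared components
A[0]^2 = 9^2 = 81
A[1]^2 = 8^2 = 64
Sum = 81 + 64 = 145

145


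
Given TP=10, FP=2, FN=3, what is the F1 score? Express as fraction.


F1 = 2 * P * R / (P + R)
P = TP/(TP+FP) = 10/12 = 5/6
R = TP/(TP+FN) = 10/13 = 10/13
2 * P * R = 2 * 5/6 * 10/13 = 50/39
P + R = 5/6 + 10/13 = 125/78
F1 = 50/39 / 125/78 = 4/5

4/5


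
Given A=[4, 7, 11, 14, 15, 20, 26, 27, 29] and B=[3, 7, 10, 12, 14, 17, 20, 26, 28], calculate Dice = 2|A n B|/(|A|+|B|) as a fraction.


A intersect B = [7, 14, 20, 26]
|A intersect B| = 4
|A| = 9, |B| = 9
Dice = 2*4 / (9+9)
= 8 / 18 = 4/9

4/9


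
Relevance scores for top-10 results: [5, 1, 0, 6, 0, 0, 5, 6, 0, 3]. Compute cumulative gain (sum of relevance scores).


Cumulative Gain = sum of relevance scores
Position 1: rel=5, running sum=5
Position 2: rel=1, running sum=6
Position 3: rel=0, running sum=6
Position 4: rel=6, running sum=12
Position 5: rel=0, running sum=12
Position 6: rel=0, running sum=12
Position 7: rel=5, running sum=17
Position 8: rel=6, running sum=23
Position 9: rel=0, running sum=23
Position 10: rel=3, running sum=26
CG = 26

26


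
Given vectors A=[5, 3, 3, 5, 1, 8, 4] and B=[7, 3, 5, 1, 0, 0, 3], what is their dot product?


Dot product = sum of element-wise products
A[0]*B[0] = 5*7 = 35
A[1]*B[1] = 3*3 = 9
A[2]*B[2] = 3*5 = 15
A[3]*B[3] = 5*1 = 5
A[4]*B[4] = 1*0 = 0
A[5]*B[5] = 8*0 = 0
A[6]*B[6] = 4*3 = 12
Sum = 35 + 9 + 15 + 5 + 0 + 0 + 12 = 76

76


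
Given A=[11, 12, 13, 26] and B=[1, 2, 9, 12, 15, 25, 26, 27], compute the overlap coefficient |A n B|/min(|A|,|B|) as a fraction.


A intersect B = [12, 26]
|A intersect B| = 2
min(|A|, |B|) = min(4, 8) = 4
Overlap = 2 / 4 = 1/2

1/2


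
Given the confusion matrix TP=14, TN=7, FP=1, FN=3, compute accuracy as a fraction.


Accuracy = (TP + TN) / (TP + TN + FP + FN)
TP + TN = 14 + 7 = 21
Total = 14 + 7 + 1 + 3 = 25
Accuracy = 21 / 25 = 21/25

21/25


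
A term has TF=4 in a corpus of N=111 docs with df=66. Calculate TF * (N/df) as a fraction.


TF * (N/df)
= 4 * (111/66)
= 4 * 37/22
= 74/11

74/11


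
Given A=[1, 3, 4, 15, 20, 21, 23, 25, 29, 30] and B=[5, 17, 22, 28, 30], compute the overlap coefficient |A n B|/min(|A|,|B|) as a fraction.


A intersect B = [30]
|A intersect B| = 1
min(|A|, |B|) = min(10, 5) = 5
Overlap = 1 / 5 = 1/5

1/5


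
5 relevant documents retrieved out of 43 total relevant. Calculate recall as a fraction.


Recall = retrieved_relevant / total_relevant
= 5 / 43
= 5 / (5 + 38)
= 5/43

5/43


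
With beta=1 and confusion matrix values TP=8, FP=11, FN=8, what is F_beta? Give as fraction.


P = TP/(TP+FP) = 8/19 = 8/19
R = TP/(TP+FN) = 8/16 = 1/2
beta^2 = 1^2 = 1
(1 + beta^2) = 2
Numerator = (1+beta^2)*P*R = 8/19
Denominator = beta^2*P + R = 8/19 + 1/2 = 35/38
F_beta = 16/35

16/35


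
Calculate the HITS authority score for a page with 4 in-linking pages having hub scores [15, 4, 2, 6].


Authority = sum of hub scores of in-linkers
In-link 1: hub score = 15
In-link 2: hub score = 4
In-link 3: hub score = 2
In-link 4: hub score = 6
Authority = 15 + 4 + 2 + 6 = 27

27


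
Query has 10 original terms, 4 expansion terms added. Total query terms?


Original terms: 10
Expansion terms: 4
Total = 10 + 4 = 14

14


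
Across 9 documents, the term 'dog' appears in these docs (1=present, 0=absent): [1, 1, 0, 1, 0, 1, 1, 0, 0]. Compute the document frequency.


Checking each document for 'dog':
Doc 1: present
Doc 2: present
Doc 3: absent
Doc 4: present
Doc 5: absent
Doc 6: present
Doc 7: present
Doc 8: absent
Doc 9: absent
df = sum of presences = 1 + 1 + 0 + 1 + 0 + 1 + 1 + 0 + 0 = 5

5


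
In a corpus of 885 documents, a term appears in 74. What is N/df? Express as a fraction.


IDF ratio = N / df
= 885 / 74
= 885/74

885/74


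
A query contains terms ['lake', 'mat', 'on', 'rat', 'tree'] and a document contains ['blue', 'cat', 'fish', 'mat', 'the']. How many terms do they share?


Query terms: ['lake', 'mat', 'on', 'rat', 'tree']
Document terms: ['blue', 'cat', 'fish', 'mat', 'the']
Common terms: ['mat']
Overlap count = 1

1


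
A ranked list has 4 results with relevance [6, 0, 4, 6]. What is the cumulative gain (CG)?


Cumulative Gain = sum of relevance scores
Position 1: rel=6, running sum=6
Position 2: rel=0, running sum=6
Position 3: rel=4, running sum=10
Position 4: rel=6, running sum=16
CG = 16

16


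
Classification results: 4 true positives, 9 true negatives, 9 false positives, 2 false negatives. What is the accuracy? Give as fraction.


Accuracy = (TP + TN) / (TP + TN + FP + FN)
TP + TN = 4 + 9 = 13
Total = 4 + 9 + 9 + 2 = 24
Accuracy = 13 / 24 = 13/24

13/24


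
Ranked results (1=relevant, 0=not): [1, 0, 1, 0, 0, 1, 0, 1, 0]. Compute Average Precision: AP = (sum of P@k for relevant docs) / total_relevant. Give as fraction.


Computing P@k for each relevant position:
Position 1: relevant, P@1 = 1/1 = 1
Position 2: not relevant
Position 3: relevant, P@3 = 2/3 = 2/3
Position 4: not relevant
Position 5: not relevant
Position 6: relevant, P@6 = 3/6 = 1/2
Position 7: not relevant
Position 8: relevant, P@8 = 4/8 = 1/2
Position 9: not relevant
Sum of P@k = 1 + 2/3 + 1/2 + 1/2 = 8/3
AP = 8/3 / 4 = 2/3

2/3


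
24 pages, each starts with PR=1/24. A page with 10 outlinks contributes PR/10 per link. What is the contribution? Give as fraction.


Initial PR = 1/24 = 1/24
Outlinks = 10
Contribution per link = PR / outlinks
= 1/24 / 10
= 1/240

1/240


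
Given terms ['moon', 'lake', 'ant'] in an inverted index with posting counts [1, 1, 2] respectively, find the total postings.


Summing posting list sizes:
'moon': 1 postings
'lake': 1 postings
'ant': 2 postings
Total = 1 + 1 + 2 = 4

4


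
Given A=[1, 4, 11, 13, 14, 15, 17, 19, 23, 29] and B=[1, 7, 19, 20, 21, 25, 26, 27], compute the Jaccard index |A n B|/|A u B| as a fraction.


A intersect B = [1, 19]
|A intersect B| = 2
A union B = [1, 4, 7, 11, 13, 14, 15, 17, 19, 20, 21, 23, 25, 26, 27, 29]
|A union B| = 16
Jaccard = 2/16 = 1/8

1/8


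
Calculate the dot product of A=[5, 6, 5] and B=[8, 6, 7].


Dot product = sum of element-wise products
A[0]*B[0] = 5*8 = 40
A[1]*B[1] = 6*6 = 36
A[2]*B[2] = 5*7 = 35
Sum = 40 + 36 + 35 = 111

111


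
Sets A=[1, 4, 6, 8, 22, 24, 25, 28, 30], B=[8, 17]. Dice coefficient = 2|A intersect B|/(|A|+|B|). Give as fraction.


A intersect B = [8]
|A intersect B| = 1
|A| = 9, |B| = 2
Dice = 2*1 / (9+2)
= 2 / 11 = 2/11

2/11


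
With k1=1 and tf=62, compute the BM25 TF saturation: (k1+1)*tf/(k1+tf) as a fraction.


BM25 TF component = (k1+1)*tf / (k1+tf)
k1 = 1, tf = 62
Numerator = (1+1)*62 = 124
Denominator = 1 + 62 = 63
= 124/63 = 124/63

124/63


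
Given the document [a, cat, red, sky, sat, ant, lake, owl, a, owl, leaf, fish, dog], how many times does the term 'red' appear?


Document has 13 words
Scanning for 'red':
Found at positions: [2]
Count = 1

1


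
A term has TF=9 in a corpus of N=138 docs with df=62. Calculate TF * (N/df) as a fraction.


TF * (N/df)
= 9 * (138/62)
= 9 * 69/31
= 621/31

621/31


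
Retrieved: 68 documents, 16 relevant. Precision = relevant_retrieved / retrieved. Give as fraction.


Precision = relevant_retrieved / total_retrieved
= 16 / 68
= 16 / (16 + 52)
= 4/17

4/17


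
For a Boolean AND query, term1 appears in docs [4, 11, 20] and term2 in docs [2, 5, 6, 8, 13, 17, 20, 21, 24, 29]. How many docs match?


Boolean AND: find intersection of posting lists
term1 docs: [4, 11, 20]
term2 docs: [2, 5, 6, 8, 13, 17, 20, 21, 24, 29]
Intersection: [20]
|intersection| = 1

1


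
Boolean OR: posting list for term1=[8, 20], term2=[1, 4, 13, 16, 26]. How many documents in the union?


Boolean OR: find union of posting lists
term1 docs: [8, 20]
term2 docs: [1, 4, 13, 16, 26]
Union: [1, 4, 8, 13, 16, 20, 26]
|union| = 7

7


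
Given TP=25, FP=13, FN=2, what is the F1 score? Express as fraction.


F1 = 2 * P * R / (P + R)
P = TP/(TP+FP) = 25/38 = 25/38
R = TP/(TP+FN) = 25/27 = 25/27
2 * P * R = 2 * 25/38 * 25/27 = 625/513
P + R = 25/38 + 25/27 = 1625/1026
F1 = 625/513 / 1625/1026 = 10/13

10/13


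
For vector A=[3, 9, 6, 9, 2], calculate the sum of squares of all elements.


|A|^2 = sum of squared components
A[0]^2 = 3^2 = 9
A[1]^2 = 9^2 = 81
A[2]^2 = 6^2 = 36
A[3]^2 = 9^2 = 81
A[4]^2 = 2^2 = 4
Sum = 9 + 81 + 36 + 81 + 4 = 211

211


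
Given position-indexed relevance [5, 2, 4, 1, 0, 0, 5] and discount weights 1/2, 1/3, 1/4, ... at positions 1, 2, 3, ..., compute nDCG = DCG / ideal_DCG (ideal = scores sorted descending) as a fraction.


Position discount weights w_i = 1/(i+1) for i=1..7:
Weights = [1/2, 1/3, 1/4, 1/5, 1/6, 1/7, 1/8]
Actual relevance: [5, 2, 4, 1, 0, 0, 5]
DCG = 5/2 + 2/3 + 4/4 + 1/5 + 0/6 + 0/7 + 5/8 = 599/120
Ideal relevance (sorted desc): [5, 5, 4, 2, 1, 0, 0]
Ideal DCG = 5/2 + 5/3 + 4/4 + 2/5 + 1/6 + 0/7 + 0/8 = 86/15
nDCG = DCG / ideal_DCG = 599/120 / 86/15 = 599/688

599/688


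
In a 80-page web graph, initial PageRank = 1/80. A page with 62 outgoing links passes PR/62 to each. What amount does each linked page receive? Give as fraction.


Initial PR = 1/80 = 1/80
Outlinks = 62
Contribution per link = PR / outlinks
= 1/80 / 62
= 1/4960

1/4960


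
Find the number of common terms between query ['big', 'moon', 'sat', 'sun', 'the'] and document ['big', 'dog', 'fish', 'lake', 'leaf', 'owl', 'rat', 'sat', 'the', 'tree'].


Query terms: ['big', 'moon', 'sat', 'sun', 'the']
Document terms: ['big', 'dog', 'fish', 'lake', 'leaf', 'owl', 'rat', 'sat', 'the', 'tree']
Common terms: ['big', 'sat', 'the']
Overlap count = 3

3


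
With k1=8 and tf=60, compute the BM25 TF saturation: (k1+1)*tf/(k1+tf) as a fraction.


BM25 TF component = (k1+1)*tf / (k1+tf)
k1 = 8, tf = 60
Numerator = (8+1)*60 = 540
Denominator = 8 + 60 = 68
= 540/68 = 135/17

135/17


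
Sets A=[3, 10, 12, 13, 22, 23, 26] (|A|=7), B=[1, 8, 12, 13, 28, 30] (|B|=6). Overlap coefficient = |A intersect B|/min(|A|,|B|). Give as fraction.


A intersect B = [12, 13]
|A intersect B| = 2
min(|A|, |B|) = min(7, 6) = 6
Overlap = 2 / 6 = 1/3

1/3


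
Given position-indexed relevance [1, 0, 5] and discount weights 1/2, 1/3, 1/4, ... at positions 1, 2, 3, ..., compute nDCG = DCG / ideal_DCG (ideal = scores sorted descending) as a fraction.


Position discount weights w_i = 1/(i+1) for i=1..3:
Weights = [1/2, 1/3, 1/4]
Actual relevance: [1, 0, 5]
DCG = 1/2 + 0/3 + 5/4 = 7/4
Ideal relevance (sorted desc): [5, 1, 0]
Ideal DCG = 5/2 + 1/3 + 0/4 = 17/6
nDCG = DCG / ideal_DCG = 7/4 / 17/6 = 21/34

21/34


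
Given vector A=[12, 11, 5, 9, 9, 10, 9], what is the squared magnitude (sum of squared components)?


|A|^2 = sum of squared components
A[0]^2 = 12^2 = 144
A[1]^2 = 11^2 = 121
A[2]^2 = 5^2 = 25
A[3]^2 = 9^2 = 81
A[4]^2 = 9^2 = 81
A[5]^2 = 10^2 = 100
A[6]^2 = 9^2 = 81
Sum = 144 + 121 + 25 + 81 + 81 + 100 + 81 = 633

633


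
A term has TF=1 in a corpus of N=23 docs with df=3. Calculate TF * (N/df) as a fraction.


TF * (N/df)
= 1 * (23/3)
= 1 * 23/3
= 23/3

23/3


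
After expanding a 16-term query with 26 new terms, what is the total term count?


Original terms: 16
Expansion terms: 26
Total = 16 + 26 = 42

42


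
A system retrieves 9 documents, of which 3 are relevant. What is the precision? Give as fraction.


Precision = relevant_retrieved / total_retrieved
= 3 / 9
= 3 / (3 + 6)
= 1/3

1/3


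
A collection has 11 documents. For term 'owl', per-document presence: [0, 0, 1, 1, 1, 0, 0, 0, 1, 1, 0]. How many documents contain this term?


Checking each document for 'owl':
Doc 1: absent
Doc 2: absent
Doc 3: present
Doc 4: present
Doc 5: present
Doc 6: absent
Doc 7: absent
Doc 8: absent
Doc 9: present
Doc 10: present
Doc 11: absent
df = sum of presences = 0 + 0 + 1 + 1 + 1 + 0 + 0 + 0 + 1 + 1 + 0 = 5

5


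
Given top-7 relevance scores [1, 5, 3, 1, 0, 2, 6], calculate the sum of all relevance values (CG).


Cumulative Gain = sum of relevance scores
Position 1: rel=1, running sum=1
Position 2: rel=5, running sum=6
Position 3: rel=3, running sum=9
Position 4: rel=1, running sum=10
Position 5: rel=0, running sum=10
Position 6: rel=2, running sum=12
Position 7: rel=6, running sum=18
CG = 18

18


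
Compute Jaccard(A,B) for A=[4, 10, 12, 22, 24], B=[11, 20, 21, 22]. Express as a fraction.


A intersect B = [22]
|A intersect B| = 1
A union B = [4, 10, 11, 12, 20, 21, 22, 24]
|A union B| = 8
Jaccard = 1/8 = 1/8

1/8


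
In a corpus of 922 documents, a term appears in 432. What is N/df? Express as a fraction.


IDF ratio = N / df
= 922 / 432
= 461/216

461/216


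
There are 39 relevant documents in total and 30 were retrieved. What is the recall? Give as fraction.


Recall = retrieved_relevant / total_relevant
= 30 / 39
= 30 / (30 + 9)
= 10/13

10/13


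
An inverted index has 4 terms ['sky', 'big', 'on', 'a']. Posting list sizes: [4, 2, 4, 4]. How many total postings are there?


Summing posting list sizes:
'sky': 4 postings
'big': 2 postings
'on': 4 postings
'a': 4 postings
Total = 4 + 2 + 4 + 4 = 14

14


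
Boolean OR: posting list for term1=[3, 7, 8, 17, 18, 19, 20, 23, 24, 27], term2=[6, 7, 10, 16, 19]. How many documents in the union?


Boolean OR: find union of posting lists
term1 docs: [3, 7, 8, 17, 18, 19, 20, 23, 24, 27]
term2 docs: [6, 7, 10, 16, 19]
Union: [3, 6, 7, 8, 10, 16, 17, 18, 19, 20, 23, 24, 27]
|union| = 13

13


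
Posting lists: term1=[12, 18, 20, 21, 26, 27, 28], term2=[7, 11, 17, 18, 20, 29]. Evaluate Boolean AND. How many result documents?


Boolean AND: find intersection of posting lists
term1 docs: [12, 18, 20, 21, 26, 27, 28]
term2 docs: [7, 11, 17, 18, 20, 29]
Intersection: [18, 20]
|intersection| = 2

2


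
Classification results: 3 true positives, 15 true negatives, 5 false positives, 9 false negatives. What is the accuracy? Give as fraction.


Accuracy = (TP + TN) / (TP + TN + FP + FN)
TP + TN = 3 + 15 = 18
Total = 3 + 15 + 5 + 9 = 32
Accuracy = 18 / 32 = 9/16

9/16


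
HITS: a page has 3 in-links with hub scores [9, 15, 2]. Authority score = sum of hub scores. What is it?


Authority = sum of hub scores of in-linkers
In-link 1: hub score = 9
In-link 2: hub score = 15
In-link 3: hub score = 2
Authority = 9 + 15 + 2 = 26

26


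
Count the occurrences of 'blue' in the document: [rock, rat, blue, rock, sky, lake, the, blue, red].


Document has 9 words
Scanning for 'blue':
Found at positions: [2, 7]
Count = 2

2


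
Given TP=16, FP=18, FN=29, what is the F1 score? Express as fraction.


F1 = 2 * P * R / (P + R)
P = TP/(TP+FP) = 16/34 = 8/17
R = TP/(TP+FN) = 16/45 = 16/45
2 * P * R = 2 * 8/17 * 16/45 = 256/765
P + R = 8/17 + 16/45 = 632/765
F1 = 256/765 / 632/765 = 32/79

32/79


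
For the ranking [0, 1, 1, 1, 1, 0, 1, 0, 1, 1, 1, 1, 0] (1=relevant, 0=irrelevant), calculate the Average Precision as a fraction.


Computing P@k for each relevant position:
Position 1: not relevant
Position 2: relevant, P@2 = 1/2 = 1/2
Position 3: relevant, P@3 = 2/3 = 2/3
Position 4: relevant, P@4 = 3/4 = 3/4
Position 5: relevant, P@5 = 4/5 = 4/5
Position 6: not relevant
Position 7: relevant, P@7 = 5/7 = 5/7
Position 8: not relevant
Position 9: relevant, P@9 = 6/9 = 2/3
Position 10: relevant, P@10 = 7/10 = 7/10
Position 11: relevant, P@11 = 8/11 = 8/11
Position 12: relevant, P@12 = 9/12 = 3/4
Position 13: not relevant
Sum of P@k = 1/2 + 2/3 + 3/4 + 4/5 + 5/7 + 2/3 + 7/10 + 8/11 + 3/4 = 2899/462
AP = 2899/462 / 9 = 2899/4158

2899/4158


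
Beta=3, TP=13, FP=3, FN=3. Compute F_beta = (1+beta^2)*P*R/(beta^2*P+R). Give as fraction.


P = TP/(TP+FP) = 13/16 = 13/16
R = TP/(TP+FN) = 13/16 = 13/16
beta^2 = 3^2 = 9
(1 + beta^2) = 10
Numerator = (1+beta^2)*P*R = 845/128
Denominator = beta^2*P + R = 117/16 + 13/16 = 65/8
F_beta = 13/16

13/16


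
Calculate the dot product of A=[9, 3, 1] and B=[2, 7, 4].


Dot product = sum of element-wise products
A[0]*B[0] = 9*2 = 18
A[1]*B[1] = 3*7 = 21
A[2]*B[2] = 1*4 = 4
Sum = 18 + 21 + 4 = 43

43


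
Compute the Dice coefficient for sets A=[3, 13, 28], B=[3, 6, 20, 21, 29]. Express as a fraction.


A intersect B = [3]
|A intersect B| = 1
|A| = 3, |B| = 5
Dice = 2*1 / (3+5)
= 2 / 8 = 1/4

1/4


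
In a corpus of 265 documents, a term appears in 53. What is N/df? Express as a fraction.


IDF ratio = N / df
= 265 / 53
= 5

5


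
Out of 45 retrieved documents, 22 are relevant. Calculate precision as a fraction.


Precision = relevant_retrieved / total_retrieved
= 22 / 45
= 22 / (22 + 23)
= 22/45

22/45


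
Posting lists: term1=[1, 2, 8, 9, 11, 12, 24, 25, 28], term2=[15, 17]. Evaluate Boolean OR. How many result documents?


Boolean OR: find union of posting lists
term1 docs: [1, 2, 8, 9, 11, 12, 24, 25, 28]
term2 docs: [15, 17]
Union: [1, 2, 8, 9, 11, 12, 15, 17, 24, 25, 28]
|union| = 11

11


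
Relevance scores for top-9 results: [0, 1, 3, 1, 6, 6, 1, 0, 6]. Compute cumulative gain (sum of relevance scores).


Cumulative Gain = sum of relevance scores
Position 1: rel=0, running sum=0
Position 2: rel=1, running sum=1
Position 3: rel=3, running sum=4
Position 4: rel=1, running sum=5
Position 5: rel=6, running sum=11
Position 6: rel=6, running sum=17
Position 7: rel=1, running sum=18
Position 8: rel=0, running sum=18
Position 9: rel=6, running sum=24
CG = 24

24


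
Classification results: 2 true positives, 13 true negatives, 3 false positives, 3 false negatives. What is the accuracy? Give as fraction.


Accuracy = (TP + TN) / (TP + TN + FP + FN)
TP + TN = 2 + 13 = 15
Total = 2 + 13 + 3 + 3 = 21
Accuracy = 15 / 21 = 5/7

5/7


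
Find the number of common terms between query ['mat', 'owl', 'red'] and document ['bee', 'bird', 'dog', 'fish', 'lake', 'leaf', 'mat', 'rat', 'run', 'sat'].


Query terms: ['mat', 'owl', 'red']
Document terms: ['bee', 'bird', 'dog', 'fish', 'lake', 'leaf', 'mat', 'rat', 'run', 'sat']
Common terms: ['mat']
Overlap count = 1

1


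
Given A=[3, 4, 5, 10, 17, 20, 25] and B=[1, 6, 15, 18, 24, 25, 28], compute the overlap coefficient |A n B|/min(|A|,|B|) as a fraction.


A intersect B = [25]
|A intersect B| = 1
min(|A|, |B|) = min(7, 7) = 7
Overlap = 1 / 7 = 1/7

1/7


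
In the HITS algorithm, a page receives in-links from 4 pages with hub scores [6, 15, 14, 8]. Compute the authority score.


Authority = sum of hub scores of in-linkers
In-link 1: hub score = 6
In-link 2: hub score = 15
In-link 3: hub score = 14
In-link 4: hub score = 8
Authority = 6 + 15 + 14 + 8 = 43

43


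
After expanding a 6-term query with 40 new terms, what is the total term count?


Original terms: 6
Expansion terms: 40
Total = 6 + 40 = 46

46


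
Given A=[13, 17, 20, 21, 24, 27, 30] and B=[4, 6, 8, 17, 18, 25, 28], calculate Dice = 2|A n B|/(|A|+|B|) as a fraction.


A intersect B = [17]
|A intersect B| = 1
|A| = 7, |B| = 7
Dice = 2*1 / (7+7)
= 2 / 14 = 1/7

1/7


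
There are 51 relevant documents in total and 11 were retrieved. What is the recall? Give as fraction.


Recall = retrieved_relevant / total_relevant
= 11 / 51
= 11 / (11 + 40)
= 11/51

11/51


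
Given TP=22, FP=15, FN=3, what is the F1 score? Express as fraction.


F1 = 2 * P * R / (P + R)
P = TP/(TP+FP) = 22/37 = 22/37
R = TP/(TP+FN) = 22/25 = 22/25
2 * P * R = 2 * 22/37 * 22/25 = 968/925
P + R = 22/37 + 22/25 = 1364/925
F1 = 968/925 / 1364/925 = 22/31

22/31


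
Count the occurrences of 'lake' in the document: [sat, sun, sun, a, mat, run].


Document has 6 words
Scanning for 'lake':
Term not found in document
Count = 0

0


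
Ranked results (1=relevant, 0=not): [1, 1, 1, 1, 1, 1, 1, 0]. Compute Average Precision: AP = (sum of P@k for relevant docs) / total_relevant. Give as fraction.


Computing P@k for each relevant position:
Position 1: relevant, P@1 = 1/1 = 1
Position 2: relevant, P@2 = 2/2 = 1
Position 3: relevant, P@3 = 3/3 = 1
Position 4: relevant, P@4 = 4/4 = 1
Position 5: relevant, P@5 = 5/5 = 1
Position 6: relevant, P@6 = 6/6 = 1
Position 7: relevant, P@7 = 7/7 = 1
Position 8: not relevant
Sum of P@k = 1 + 1 + 1 + 1 + 1 + 1 + 1 = 7
AP = 7 / 7 = 1

1


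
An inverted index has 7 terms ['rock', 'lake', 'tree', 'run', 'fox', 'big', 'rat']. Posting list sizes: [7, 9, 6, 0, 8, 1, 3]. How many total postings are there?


Summing posting list sizes:
'rock': 7 postings
'lake': 9 postings
'tree': 6 postings
'run': 0 postings
'fox': 8 postings
'big': 1 postings
'rat': 3 postings
Total = 7 + 9 + 6 + 0 + 8 + 1 + 3 = 34

34


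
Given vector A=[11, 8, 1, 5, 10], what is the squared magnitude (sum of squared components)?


|A|^2 = sum of squared components
A[0]^2 = 11^2 = 121
A[1]^2 = 8^2 = 64
A[2]^2 = 1^2 = 1
A[3]^2 = 5^2 = 25
A[4]^2 = 10^2 = 100
Sum = 121 + 64 + 1 + 25 + 100 = 311

311


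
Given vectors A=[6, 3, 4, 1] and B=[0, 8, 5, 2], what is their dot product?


Dot product = sum of element-wise products
A[0]*B[0] = 6*0 = 0
A[1]*B[1] = 3*8 = 24
A[2]*B[2] = 4*5 = 20
A[3]*B[3] = 1*2 = 2
Sum = 0 + 24 + 20 + 2 = 46

46


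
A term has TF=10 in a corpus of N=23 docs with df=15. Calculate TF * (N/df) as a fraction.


TF * (N/df)
= 10 * (23/15)
= 10 * 23/15
= 46/3

46/3


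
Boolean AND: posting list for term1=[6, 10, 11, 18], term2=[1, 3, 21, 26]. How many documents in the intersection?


Boolean AND: find intersection of posting lists
term1 docs: [6, 10, 11, 18]
term2 docs: [1, 3, 21, 26]
Intersection: []
|intersection| = 0

0


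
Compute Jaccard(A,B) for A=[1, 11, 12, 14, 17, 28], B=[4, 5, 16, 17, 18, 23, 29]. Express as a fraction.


A intersect B = [17]
|A intersect B| = 1
A union B = [1, 4, 5, 11, 12, 14, 16, 17, 18, 23, 28, 29]
|A union B| = 12
Jaccard = 1/12 = 1/12

1/12


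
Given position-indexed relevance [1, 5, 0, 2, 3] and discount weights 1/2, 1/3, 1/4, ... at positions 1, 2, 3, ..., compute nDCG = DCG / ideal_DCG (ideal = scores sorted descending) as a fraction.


Position discount weights w_i = 1/(i+1) for i=1..5:
Weights = [1/2, 1/3, 1/4, 1/5, 1/6]
Actual relevance: [1, 5, 0, 2, 3]
DCG = 1/2 + 5/3 + 0/4 + 2/5 + 3/6 = 46/15
Ideal relevance (sorted desc): [5, 3, 2, 1, 0]
Ideal DCG = 5/2 + 3/3 + 2/4 + 1/5 + 0/6 = 21/5
nDCG = DCG / ideal_DCG = 46/15 / 21/5 = 46/63

46/63


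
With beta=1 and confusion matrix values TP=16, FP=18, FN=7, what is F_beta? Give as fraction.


P = TP/(TP+FP) = 16/34 = 8/17
R = TP/(TP+FN) = 16/23 = 16/23
beta^2 = 1^2 = 1
(1 + beta^2) = 2
Numerator = (1+beta^2)*P*R = 256/391
Denominator = beta^2*P + R = 8/17 + 16/23 = 456/391
F_beta = 32/57

32/57


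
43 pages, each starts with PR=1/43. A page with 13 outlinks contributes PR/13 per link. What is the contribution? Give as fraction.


Initial PR = 1/43 = 1/43
Outlinks = 13
Contribution per link = PR / outlinks
= 1/43 / 13
= 1/559

1/559


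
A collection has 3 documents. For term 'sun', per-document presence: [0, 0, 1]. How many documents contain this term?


Checking each document for 'sun':
Doc 1: absent
Doc 2: absent
Doc 3: present
df = sum of presences = 0 + 0 + 1 = 1

1


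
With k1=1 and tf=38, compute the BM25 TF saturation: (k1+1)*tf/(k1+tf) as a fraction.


BM25 TF component = (k1+1)*tf / (k1+tf)
k1 = 1, tf = 38
Numerator = (1+1)*38 = 76
Denominator = 1 + 38 = 39
= 76/39 = 76/39

76/39


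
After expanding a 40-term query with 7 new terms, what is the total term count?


Original terms: 40
Expansion terms: 7
Total = 40 + 7 = 47

47


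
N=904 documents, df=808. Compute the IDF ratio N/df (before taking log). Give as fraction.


IDF ratio = N / df
= 904 / 808
= 113/101

113/101


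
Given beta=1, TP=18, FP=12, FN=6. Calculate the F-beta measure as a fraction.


P = TP/(TP+FP) = 18/30 = 3/5
R = TP/(TP+FN) = 18/24 = 3/4
beta^2 = 1^2 = 1
(1 + beta^2) = 2
Numerator = (1+beta^2)*P*R = 9/10
Denominator = beta^2*P + R = 3/5 + 3/4 = 27/20
F_beta = 2/3

2/3


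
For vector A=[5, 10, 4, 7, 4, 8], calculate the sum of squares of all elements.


|A|^2 = sum of squared components
A[0]^2 = 5^2 = 25
A[1]^2 = 10^2 = 100
A[2]^2 = 4^2 = 16
A[3]^2 = 7^2 = 49
A[4]^2 = 4^2 = 16
A[5]^2 = 8^2 = 64
Sum = 25 + 100 + 16 + 49 + 16 + 64 = 270

270


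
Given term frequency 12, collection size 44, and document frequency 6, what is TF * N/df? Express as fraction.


TF * (N/df)
= 12 * (44/6)
= 12 * 22/3
= 88

88


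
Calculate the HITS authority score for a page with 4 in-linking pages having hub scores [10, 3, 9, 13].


Authority = sum of hub scores of in-linkers
In-link 1: hub score = 10
In-link 2: hub score = 3
In-link 3: hub score = 9
In-link 4: hub score = 13
Authority = 10 + 3 + 9 + 13 = 35

35


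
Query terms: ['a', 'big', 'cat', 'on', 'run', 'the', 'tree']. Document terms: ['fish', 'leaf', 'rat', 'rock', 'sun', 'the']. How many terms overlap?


Query terms: ['a', 'big', 'cat', 'on', 'run', 'the', 'tree']
Document terms: ['fish', 'leaf', 'rat', 'rock', 'sun', 'the']
Common terms: ['the']
Overlap count = 1

1


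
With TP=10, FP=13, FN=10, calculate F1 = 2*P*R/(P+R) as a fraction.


F1 = 2 * P * R / (P + R)
P = TP/(TP+FP) = 10/23 = 10/23
R = TP/(TP+FN) = 10/20 = 1/2
2 * P * R = 2 * 10/23 * 1/2 = 10/23
P + R = 10/23 + 1/2 = 43/46
F1 = 10/23 / 43/46 = 20/43

20/43


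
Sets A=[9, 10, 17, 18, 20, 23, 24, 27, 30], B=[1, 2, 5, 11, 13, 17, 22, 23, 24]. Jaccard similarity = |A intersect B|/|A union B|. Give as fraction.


A intersect B = [17, 23, 24]
|A intersect B| = 3
A union B = [1, 2, 5, 9, 10, 11, 13, 17, 18, 20, 22, 23, 24, 27, 30]
|A union B| = 15
Jaccard = 3/15 = 1/5

1/5


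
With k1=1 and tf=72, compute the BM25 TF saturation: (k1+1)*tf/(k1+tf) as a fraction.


BM25 TF component = (k1+1)*tf / (k1+tf)
k1 = 1, tf = 72
Numerator = (1+1)*72 = 144
Denominator = 1 + 72 = 73
= 144/73 = 144/73

144/73


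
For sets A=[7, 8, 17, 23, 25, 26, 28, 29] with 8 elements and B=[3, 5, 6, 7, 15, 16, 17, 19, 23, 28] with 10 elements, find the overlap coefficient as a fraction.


A intersect B = [7, 17, 23, 28]
|A intersect B| = 4
min(|A|, |B|) = min(8, 10) = 8
Overlap = 4 / 8 = 1/2

1/2


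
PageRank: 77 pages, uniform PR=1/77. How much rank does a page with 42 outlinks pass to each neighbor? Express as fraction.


Initial PR = 1/77 = 1/77
Outlinks = 42
Contribution per link = PR / outlinks
= 1/77 / 42
= 1/3234

1/3234


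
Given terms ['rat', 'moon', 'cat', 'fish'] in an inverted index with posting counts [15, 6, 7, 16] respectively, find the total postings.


Summing posting list sizes:
'rat': 15 postings
'moon': 6 postings
'cat': 7 postings
'fish': 16 postings
Total = 15 + 6 + 7 + 16 = 44

44
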